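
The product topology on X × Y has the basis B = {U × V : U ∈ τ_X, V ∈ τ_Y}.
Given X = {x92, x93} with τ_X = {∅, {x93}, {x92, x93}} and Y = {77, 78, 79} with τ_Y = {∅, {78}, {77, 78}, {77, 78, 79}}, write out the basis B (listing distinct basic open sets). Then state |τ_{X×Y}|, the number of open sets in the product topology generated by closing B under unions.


Basis B = {∅ × ∅, {x93} × {78}, {x92, x93} × {78}, {x93} × {77, 78}, {x93} × {77, 78, 79}, {x92, x93} × {77, 78}, {x92, x93} × {77, 78, 79}}; |τ_{X×Y}| = 10.

Enumerate products U × V with U ∈ τ_X, V ∈ τ_Y (deduplicated):
  ∅ × ∅ = {} (∅)
  {x93} × {78} = {(x93,78)}
  {x92, x93} × {78} = {(x92,78), (x93,78)}
  {x93} × {77, 78} = {(x93,77), (x93,78)}
  {x93} × {77, 78, 79} = {(x93,77), (x93,78), (x93,79)}
  {x92, x93} × {77, 78} = {(x92,77), (x92,78), (x93,77), (x93,78)}
  {x92, x93} × {77, 78, 79} = {(x92,77), (x92,78), (x92,79), (x93,77), (x93,78), (x93,79)}
These 7 distinct sets form the basis B.
Close under arbitrary unions to get τ_{X×Y}; counting gives |τ_{X×Y}| = 10.


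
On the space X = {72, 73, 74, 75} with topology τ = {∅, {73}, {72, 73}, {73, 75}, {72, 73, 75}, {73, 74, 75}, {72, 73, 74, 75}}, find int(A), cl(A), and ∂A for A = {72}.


int(A) = ∅, cl(A) = {72}, ∂A = {72}.

Closed sets in (X, τ) are complements of opens:
  closed(X, τ) = {∅, {72}, {74}, {72, 74}, {74, 75}, {72, 74, 75}, {72, 73, 74, 75}}.
int(A) = ⋃ {U ∈ τ : U ⊆ A}. Opens contained in A: ∅.
Taking the union of these: int(A) = ∅.
cl(A) = ⋂ {C closed : A ⊆ C}. Closed sets containing A: {72}, {72, 74}, {72, 74, 75}, {72, 73, 74, 75}.
Intersecting these: cl(A) = {72}.
∂A = cl(A) ∖ int(A) = {72} ∖ ∅ = {72}.


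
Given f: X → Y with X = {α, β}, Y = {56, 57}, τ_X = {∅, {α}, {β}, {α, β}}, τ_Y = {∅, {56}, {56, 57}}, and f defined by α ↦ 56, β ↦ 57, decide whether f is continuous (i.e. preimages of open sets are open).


f IS continuous.

Compute f^{-1}(U) for each U ∈ τ_Y:
  U = ∅: f^{-1}(U) = ∅ ∈ τ_X ✓.
  U = {56}: f^{-1}(U) = {α} ∈ τ_X ✓.
  U = {56, 57}: f^{-1}(U) = {α, β} ∈ τ_X ✓.
Every preimage lies in τ_X, so f IS continuous.


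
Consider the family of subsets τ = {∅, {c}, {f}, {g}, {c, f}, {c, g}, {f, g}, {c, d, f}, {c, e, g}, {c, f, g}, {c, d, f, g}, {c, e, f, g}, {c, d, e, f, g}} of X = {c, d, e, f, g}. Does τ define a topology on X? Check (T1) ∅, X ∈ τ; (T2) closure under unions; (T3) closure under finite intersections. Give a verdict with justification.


τ IS a topology on X.

Axiom (T1): ∅ ∈ τ? Yes; X ∈ τ? Yes.
Axiom (T2/T3): check pairwise unions and intersections of members of τ.
All pairwise intersections and unions checked — each lies in τ. Therefore τ satisfies (T1), (T2), (T3): it IS a topology on X.


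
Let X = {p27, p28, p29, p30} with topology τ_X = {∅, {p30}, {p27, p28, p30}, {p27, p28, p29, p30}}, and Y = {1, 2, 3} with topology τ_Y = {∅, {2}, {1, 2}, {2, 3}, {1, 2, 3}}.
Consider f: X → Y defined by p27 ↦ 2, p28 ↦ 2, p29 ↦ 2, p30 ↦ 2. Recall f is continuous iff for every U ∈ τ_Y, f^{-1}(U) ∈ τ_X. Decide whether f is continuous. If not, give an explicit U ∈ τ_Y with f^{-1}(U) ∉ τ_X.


f IS continuous.

Compute f^{-1}(U) for each U ∈ τ_Y:
  U = ∅: f^{-1}(U) = ∅ ∈ τ_X ✓.
  U = {2}: f^{-1}(U) = {p27, p28, p29, p30} ∈ τ_X ✓.
  U = {1, 2}: f^{-1}(U) = {p27, p28, p29, p30} ∈ τ_X ✓.
  U = {2, 3}: f^{-1}(U) = {p27, p28, p29, p30} ∈ τ_X ✓.
  U = {1, 2, 3}: f^{-1}(U) = {p27, p28, p29, p30} ∈ τ_X ✓.
Every preimage lies in τ_X, so f IS continuous.


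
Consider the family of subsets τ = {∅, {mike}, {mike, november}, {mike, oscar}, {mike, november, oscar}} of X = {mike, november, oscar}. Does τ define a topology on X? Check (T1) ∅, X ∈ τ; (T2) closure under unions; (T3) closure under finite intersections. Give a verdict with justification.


τ IS a topology on X.

Axiom (T1): ∅ ∈ τ? Yes; X ∈ τ? Yes.
Axiom (T2/T3): check pairwise unions and intersections of members of τ.
All pairwise intersections and unions checked — each lies in τ. Therefore τ satisfies (T1), (T2), (T3): it IS a topology on X.


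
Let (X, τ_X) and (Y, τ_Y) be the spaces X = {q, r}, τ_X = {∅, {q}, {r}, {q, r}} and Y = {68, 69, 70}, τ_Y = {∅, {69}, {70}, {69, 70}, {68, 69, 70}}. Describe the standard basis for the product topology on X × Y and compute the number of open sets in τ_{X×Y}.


Basis B = {∅ × ∅, {q} × {69}, {q} × {70}, {r} × {69}, {r} × {70}, {q} × {69, 70}, {q, r} × {69}, {q, r} × {70}, {r} × {69, 70}, {q} × {68, 69, 70}, {r} × {68, 69, 70}, {q, r} × {69, 70}, {q, r} × {68, 69, 70}}; |τ_{X×Y}| = 25.

Enumerate products U × V with U ∈ τ_X, V ∈ τ_Y (deduplicated):
  ∅ × ∅ = {} (∅)
  {q} × {69} = {(q,69)}
  {q} × {70} = {(q,70)}
  {r} × {69} = {(r,69)}
  {r} × {70} = {(r,70)}
  {q} × {69, 70} = {(q,69), (q,70)}
  {q, r} × {69} = {(q,69), (r,69)}
  {q, r} × {70} = {(q,70), (r,70)}
  {r} × {69, 70} = {(r,69), (r,70)}
  {q} × {68, 69, 70} = {(q,68), (q,69), (q,70)}
  {r} × {68, 69, 70} = {(r,68), (r,69), (r,70)}
  {q, r} × {69, 70} = {(q,69), (q,70), (r,69), (r,70)}
  {q, r} × {68, 69, 70} = {(q,68), (q,69), (q,70), (r,68), (r,69), (r,70)}
These 13 distinct sets form the basis B.
Close under arbitrary unions to get τ_{X×Y}; counting gives |τ_{X×Y}| = 25.


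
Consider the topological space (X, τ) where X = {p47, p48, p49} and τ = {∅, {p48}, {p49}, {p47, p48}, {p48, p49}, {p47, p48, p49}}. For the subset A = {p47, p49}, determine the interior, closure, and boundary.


int(A) = {p49}, cl(A) = {p47, p49}, ∂A = {p47}.

Closed sets in (X, τ) are complements of opens:
  closed(X, τ) = {∅, {p47}, {p49}, {p47, p48}, {p47, p49}, {p47, p48, p49}}.
int(A) = ⋃ {U ∈ τ : U ⊆ A}. Opens contained in A: ∅, {p49}.
Taking the union of these: int(A) = {p49}.
cl(A) = ⋂ {C closed : A ⊆ C}. Closed sets containing A: {p47, p49}, {p47, p48, p49}.
Intersecting these: cl(A) = {p47, p49}.
∂A = cl(A) ∖ int(A) = {p47, p49} ∖ {p49} = {p47}.


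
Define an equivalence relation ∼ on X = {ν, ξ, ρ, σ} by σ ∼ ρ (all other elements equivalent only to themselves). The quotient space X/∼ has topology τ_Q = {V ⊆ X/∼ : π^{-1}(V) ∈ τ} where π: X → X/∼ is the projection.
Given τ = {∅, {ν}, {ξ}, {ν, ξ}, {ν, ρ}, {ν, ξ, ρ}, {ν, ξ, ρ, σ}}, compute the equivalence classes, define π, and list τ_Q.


X/∼ = {[ν], [ξ], [ρ=σ]}; |τ_Q| = 5.

Equivalence classes: [ν], [ξ], [ρ=σ].
Quotient map π: X → X/∼ sends ν ↦ [ν], ξ ↦ [ξ], ρ ↦ [ρ=σ], σ ↦ [ρ=σ].
For each subset V ⊆ X/∼, compute π^{-1}(V) ⊆ X and check whether π^{-1}(V) ∈ τ. V is open in τ_Q iff π^{-1}(V) ∈ τ.
  V = {}: π^{-1}(V) = ∅ ∈ τ ✓.
  V = {[ν]}: π^{-1}(V) = {ν} ∈ τ ✓.
  V = {[ξ]}: π^{-1}(V) = {ξ} ∈ τ ✓.
  V = {[ν], [ξ]}: π^{-1}(V) = {ν, ξ} ∈ τ ✓.
  V = {[ρ=σ]}: π^{-1}(V) = {ρ, σ} ∉ τ ✗.
  V = {[ν], [ρ=σ]}: π^{-1}(V) = {ν, ρ, σ} ∉ τ ✗.
  V = {[ξ], [ρ=σ]}: π^{-1}(V) = {ξ, ρ, σ} ∉ τ ✗.
  V = {[ν], [ξ], [ρ=σ]}: π^{-1}(V) = {ν, ξ, ρ, σ} ∈ τ ✓.
Open sets in the quotient: τ_Q = {{}, {[ν]}, {[ξ]}, {[ν], [ξ]}, {[ν], [ξ], [ρ=σ]}} (5 elements).


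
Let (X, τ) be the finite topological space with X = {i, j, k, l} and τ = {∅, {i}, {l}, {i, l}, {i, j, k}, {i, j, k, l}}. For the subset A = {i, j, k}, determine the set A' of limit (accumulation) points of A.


A' = {j, k}

For each x ∈ X, list the open sets U ∈ τ with x ∈ U, then check whether U ∩ (A ∖ {x}) ≠ ∅ for every such U.
  x = i: open {i} ∋ x has {i} ∩ (A ∖ {i}) = ∅, so x is NOT a limit point.
  x = j: opens ∋ x are {i, j, k}, {i, j, k, l}; each meets A ∖ {j}, so x IS a limit point.
  x = k: opens ∋ x are {i, j, k}, {i, j, k, l}; each meets A ∖ {k}, so x IS a limit point.
  x = l: open {l} ∋ x has {l} ∩ (A ∖ {l}) = ∅, so x is NOT a limit point.
Collecting: A' = {j, k}.


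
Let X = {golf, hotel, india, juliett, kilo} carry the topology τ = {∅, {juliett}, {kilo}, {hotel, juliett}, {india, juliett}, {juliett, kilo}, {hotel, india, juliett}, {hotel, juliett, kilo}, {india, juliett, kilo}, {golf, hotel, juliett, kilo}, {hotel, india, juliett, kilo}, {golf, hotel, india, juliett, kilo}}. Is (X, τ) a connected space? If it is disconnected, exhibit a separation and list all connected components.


(X, τ) is connected.

Find clopen sets (U ∈ τ with X ∖ U ∈ τ):
  U = ∅, X ∖ U = {golf, hotel, india, juliett, kilo} — both open, so U is clopen.
  U = {golf, hotel, india, juliett, kilo}, X ∖ U = ∅ — both open, so U is clopen.
Only trivial clopens (∅ and X) exist, so (X, τ) is connected.
Compute connected components by grouping points that agree on all clopens:
  component: {golf, hotel, india, juliett, kilo}


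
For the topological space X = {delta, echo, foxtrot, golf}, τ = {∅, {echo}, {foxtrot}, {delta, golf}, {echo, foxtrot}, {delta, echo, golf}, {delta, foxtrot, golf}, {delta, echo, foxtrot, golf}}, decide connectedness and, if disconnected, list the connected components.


(X, τ) is disconnected; components = [{echo}, {foxtrot}, {delta, golf}].

Find clopen sets (U ∈ τ with X ∖ U ∈ τ):
  U = ∅, X ∖ U = {delta, echo, foxtrot, golf} — both open, so U is clopen.
  U = {echo}, X ∖ U = {delta, foxtrot, golf} — both open, so U is clopen.
  U = {foxtrot}, X ∖ U = {delta, echo, golf} — both open, so U is clopen.
  U = {delta, golf}, X ∖ U = {echo, foxtrot} — both open, so U is clopen.
  U = {echo, foxtrot}, X ∖ U = {delta, golf} — both open, so U is clopen.
  U = {delta, echo, golf}, X ∖ U = {foxtrot} — both open, so U is clopen.
  U = {delta, foxtrot, golf}, X ∖ U = {echo} — both open, so U is clopen.
  U = {delta, echo, foxtrot, golf}, X ∖ U = ∅ — both open, so U is clopen.
Nontrivial clopen(s) exist: e.g. {delta, golf}. So (X, τ) is disconnected.
Compute connected components by grouping points that agree on all clopens:
  component: {echo}
  component: {foxtrot}
  component: {delta, golf}


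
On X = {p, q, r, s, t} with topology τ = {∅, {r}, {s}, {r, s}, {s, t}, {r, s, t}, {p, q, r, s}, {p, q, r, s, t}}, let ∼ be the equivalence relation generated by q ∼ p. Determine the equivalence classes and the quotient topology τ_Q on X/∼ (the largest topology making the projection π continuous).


X/∼ = {[p=q], [r], [s], [t]}; |τ_Q| = 8.

Equivalence classes: [p=q], [r], [s], [t].
Quotient map π: X → X/∼ sends p ↦ [p=q], q ↦ [p=q], r ↦ [r], s ↦ [s], t ↦ [t].
For each subset V ⊆ X/∼, compute π^{-1}(V) ⊆ X and check whether π^{-1}(V) ∈ τ. V is open in τ_Q iff π^{-1}(V) ∈ τ.
  V = {}: π^{-1}(V) = ∅ ∈ τ ✓.
  V = {[p=q]}: π^{-1}(V) = {p, q} ∉ τ ✗.
  V = {[r]}: π^{-1}(V) = {r} ∈ τ ✓.
  V = {[p=q], [r]}: π^{-1}(V) = {p, q, r} ∉ τ ✗.
  V = {[s]}: π^{-1}(V) = {s} ∈ τ ✓.
  V = {[p=q], [s]}: π^{-1}(V) = {p, q, s} ∉ τ ✗.
  V = {[r], [s]}: π^{-1}(V) = {r, s} ∈ τ ✓.
  V = {[p=q], [r], [s]}: π^{-1}(V) = {p, q, r, s} ∈ τ ✓.
  V = {[t]}: π^{-1}(V) = {t} ∉ τ ✗.
  V = {[p=q], [t]}: π^{-1}(V) = {p, q, t} ∉ τ ✗.
  V = {[r], [t]}: π^{-1}(V) = {r, t} ∉ τ ✗.
  V = {[p=q], [r], [t]}: π^{-1}(V) = {p, q, r, t} ∉ τ ✗.
  V = {[s], [t]}: π^{-1}(V) = {s, t} ∈ τ ✓.
  V = {[p=q], [s], [t]}: π^{-1}(V) = {p, q, s, t} ∉ τ ✗.
  V = {[r], [s], [t]}: π^{-1}(V) = {r, s, t} ∈ τ ✓.
  V = {[p=q], [r], [s], [t]}: π^{-1}(V) = {p, q, r, s, t} ∈ τ ✓.
Open sets in the quotient: τ_Q = {{}, {[r]}, {[s]}, {[r], [s]}, {[p=q], [r], [s]}, {[s], [t]}, {[r], [s], [t]}, {[p=q], [r], [s], [t]}} (8 elements).


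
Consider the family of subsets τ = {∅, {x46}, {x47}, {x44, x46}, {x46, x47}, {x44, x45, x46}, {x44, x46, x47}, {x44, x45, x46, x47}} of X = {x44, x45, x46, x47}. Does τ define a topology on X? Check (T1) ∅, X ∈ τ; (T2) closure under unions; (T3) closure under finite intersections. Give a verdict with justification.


τ IS a topology on X.

Axiom (T1): ∅ ∈ τ? Yes; X ∈ τ? Yes.
Axiom (T2/T3): check pairwise unions and intersections of members of τ.
All pairwise intersections and unions checked — each lies in τ. Therefore τ satisfies (T1), (T2), (T3): it IS a topology on X.


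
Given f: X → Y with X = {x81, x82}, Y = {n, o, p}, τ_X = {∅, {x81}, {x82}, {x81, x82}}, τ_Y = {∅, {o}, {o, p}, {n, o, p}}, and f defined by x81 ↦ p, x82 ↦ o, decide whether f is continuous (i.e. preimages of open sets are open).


f IS continuous.

Compute f^{-1}(U) for each U ∈ τ_Y:
  U = ∅: f^{-1}(U) = ∅ ∈ τ_X ✓.
  U = {o}: f^{-1}(U) = {x82} ∈ τ_X ✓.
  U = {o, p}: f^{-1}(U) = {x81, x82} ∈ τ_X ✓.
  U = {n, o, p}: f^{-1}(U) = {x81, x82} ∈ τ_X ✓.
Every preimage lies in τ_X, so f IS continuous.


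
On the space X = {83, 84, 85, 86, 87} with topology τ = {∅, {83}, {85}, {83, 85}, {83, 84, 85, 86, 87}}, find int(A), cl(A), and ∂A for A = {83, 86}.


int(A) = {83}, cl(A) = {83, 84, 86, 87}, ∂A = {84, 86, 87}.

Closed sets in (X, τ) are complements of opens:
  closed(X, τ) = {∅, {84, 86, 87}, {83, 84, 86, 87}, {84, 85, 86, 87}, {83, 84, 85, 86, 87}}.
int(A) = ⋃ {U ∈ τ : U ⊆ A}. Opens contained in A: ∅, {83}.
Taking the union of these: int(A) = {83}.
cl(A) = ⋂ {C closed : A ⊆ C}. Closed sets containing A: {83, 84, 86, 87}, {83, 84, 85, 86, 87}.
Intersecting these: cl(A) = {83, 84, 86, 87}.
∂A = cl(A) ∖ int(A) = {83, 84, 86, 87} ∖ {83} = {84, 86, 87}.


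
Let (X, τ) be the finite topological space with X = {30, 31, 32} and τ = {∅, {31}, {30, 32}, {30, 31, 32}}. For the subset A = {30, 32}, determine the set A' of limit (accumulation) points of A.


A' = {30, 32}

For each x ∈ X, list the open sets U ∈ τ with x ∈ U, then check whether U ∩ (A ∖ {x}) ≠ ∅ for every such U.
  x = 30: opens ∋ x are {30, 32}, {30, 31, 32}; each meets A ∖ {30}, so x IS a limit point.
  x = 31: open {31} ∋ x has {31} ∩ (A ∖ {31}) = ∅, so x is NOT a limit point.
  x = 32: opens ∋ x are {30, 32}, {30, 31, 32}; each meets A ∖ {32}, so x IS a limit point.
Collecting: A' = {30, 32}.


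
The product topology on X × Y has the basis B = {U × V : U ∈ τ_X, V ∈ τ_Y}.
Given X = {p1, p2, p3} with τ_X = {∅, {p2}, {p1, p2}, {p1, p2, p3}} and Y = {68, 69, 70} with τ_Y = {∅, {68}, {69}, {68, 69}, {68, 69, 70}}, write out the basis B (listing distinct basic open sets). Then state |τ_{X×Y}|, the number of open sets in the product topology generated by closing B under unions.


Basis B = {∅ × ∅, {p2} × {68}, {p2} × {69}, {p1, p2} × {68}, {p1, p2} × {69}, {p2} × {68, 69}, {p1, p2, p3} × {68}, {p1, p2, p3} × {69}, {p2} × {68, 69, 70}, {p1, p2} × {68, 69}, {p1, p2} × {68, 69, 70}, {p1, p2, p3} × {68, 69}, {p1, p2, p3} × {68, 69, 70}}; |τ_{X×Y}| = 30.

Enumerate products U × V with U ∈ τ_X, V ∈ τ_Y (deduplicated):
  ∅ × ∅ = {} (∅)
  {p2} × {68} = {(p2,68)}
  {p2} × {69} = {(p2,69)}
  {p1, p2} × {68} = {(p1,68), (p2,68)}
  {p1, p2} × {69} = {(p1,69), (p2,69)}
  {p2} × {68, 69} = {(p2,68), (p2,69)}
  {p1, p2, p3} × {68} = {(p1,68), (p2,68), (p3,68)}
  {p1, p2, p3} × {69} = {(p1,69), (p2,69), (p3,69)}
  {p2} × {68, 69, 70} = {(p2,68), (p2,69), (p2,70)}
  {p1, p2} × {68, 69} = {(p1,68), (p1,69), (p2,68), (p2,69)}
  {p1, p2} × {68, 69, 70} = {(p1,68), (p1,69), (p1,70), (p2,68), (p2,69), (p2,70)}
  {p1, p2, p3} × {68, 69} = {(p1,68), (p1,69), (p2,68), (p2,69), (p3,68), (p3,69)}
  {p1, p2, p3} × {68, 69, 70} = {(p1,68), (p1,69), (p1,70), (p2,68), (p2,69), (p2,70), (p3,68), (p3,69), (p3,70)}
These 13 distinct sets form the basis B.
Close under arbitrary unions to get τ_{X×Y}; counting gives |τ_{X×Y}| = 30.


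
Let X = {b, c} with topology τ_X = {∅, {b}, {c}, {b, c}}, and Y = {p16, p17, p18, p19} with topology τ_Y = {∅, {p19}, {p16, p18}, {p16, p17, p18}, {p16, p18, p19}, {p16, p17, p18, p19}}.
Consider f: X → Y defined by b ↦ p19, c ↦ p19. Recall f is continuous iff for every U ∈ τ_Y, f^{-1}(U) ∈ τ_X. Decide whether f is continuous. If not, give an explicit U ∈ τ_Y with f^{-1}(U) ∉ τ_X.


f IS continuous.

Compute f^{-1}(U) for each U ∈ τ_Y:
  U = ∅: f^{-1}(U) = ∅ ∈ τ_X ✓.
  U = {p19}: f^{-1}(U) = {b, c} ∈ τ_X ✓.
  U = {p16, p18}: f^{-1}(U) = ∅ ∈ τ_X ✓.
  U = {p16, p17, p18}: f^{-1}(U) = ∅ ∈ τ_X ✓.
  U = {p16, p18, p19}: f^{-1}(U) = {b, c} ∈ τ_X ✓.
  U = {p16, p17, p18, p19}: f^{-1}(U) = {b, c} ∈ τ_X ✓.
Every preimage lies in τ_X, so f IS continuous.


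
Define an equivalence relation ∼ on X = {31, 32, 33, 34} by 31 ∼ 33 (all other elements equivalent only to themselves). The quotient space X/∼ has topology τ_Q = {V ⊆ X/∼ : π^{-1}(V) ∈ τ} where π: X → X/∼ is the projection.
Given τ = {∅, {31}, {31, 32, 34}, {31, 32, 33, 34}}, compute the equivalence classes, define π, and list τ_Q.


X/∼ = {[31=33], [32], [34]}; |τ_Q| = 2.

Equivalence classes: [31=33], [32], [34].
Quotient map π: X → X/∼ sends 31 ↦ [31=33], 32 ↦ [32], 33 ↦ [31=33], 34 ↦ [34].
For each subset V ⊆ X/∼, compute π^{-1}(V) ⊆ X and check whether π^{-1}(V) ∈ τ. V is open in τ_Q iff π^{-1}(V) ∈ τ.
  V = {}: π^{-1}(V) = ∅ ∈ τ ✓.
  V = {[31=33]}: π^{-1}(V) = {31, 33} ∉ τ ✗.
  V = {[32]}: π^{-1}(V) = {32} ∉ τ ✗.
  V = {[31=33], [32]}: π^{-1}(V) = {31, 32, 33} ∉ τ ✗.
  V = {[34]}: π^{-1}(V) = {34} ∉ τ ✗.
  V = {[31=33], [34]}: π^{-1}(V) = {31, 33, 34} ∉ τ ✗.
  V = {[32], [34]}: π^{-1}(V) = {32, 34} ∉ τ ✗.
  V = {[31=33], [32], [34]}: π^{-1}(V) = {31, 32, 33, 34} ∈ τ ✓.
Open sets in the quotient: τ_Q = {{}, {[31=33], [32], [34]}} (2 elements).


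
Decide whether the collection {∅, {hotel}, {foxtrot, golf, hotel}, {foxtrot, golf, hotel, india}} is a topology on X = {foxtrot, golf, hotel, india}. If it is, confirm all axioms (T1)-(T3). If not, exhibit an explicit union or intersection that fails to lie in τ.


τ IS a topology on X.

Axiom (T1): ∅ ∈ τ? Yes; X ∈ τ? Yes.
Axiom (T2/T3): check pairwise unions and intersections of members of τ.
All pairwise intersections and unions checked — each lies in τ. Therefore τ satisfies (T1), (T2), (T3): it IS a topology on X.


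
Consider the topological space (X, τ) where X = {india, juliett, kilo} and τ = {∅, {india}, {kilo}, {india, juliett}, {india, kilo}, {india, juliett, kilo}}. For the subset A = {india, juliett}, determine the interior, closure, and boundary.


int(A) = {india, juliett}, cl(A) = {india, juliett}, ∂A = ∅.

Closed sets in (X, τ) are complements of opens:
  closed(X, τ) = {∅, {juliett}, {kilo}, {india, juliett}, {juliett, kilo}, {india, juliett, kilo}}.
int(A) = ⋃ {U ∈ τ : U ⊆ A}. Opens contained in A: ∅, {india}, {india, juliett}.
Taking the union of these: int(A) = {india, juliett}.
cl(A) = ⋂ {C closed : A ⊆ C}. Closed sets containing A: {india, juliett}, {india, juliett, kilo}.
Intersecting these: cl(A) = {india, juliett}.
∂A = cl(A) ∖ int(A) = {india, juliett} ∖ {india, juliett} = ∅.


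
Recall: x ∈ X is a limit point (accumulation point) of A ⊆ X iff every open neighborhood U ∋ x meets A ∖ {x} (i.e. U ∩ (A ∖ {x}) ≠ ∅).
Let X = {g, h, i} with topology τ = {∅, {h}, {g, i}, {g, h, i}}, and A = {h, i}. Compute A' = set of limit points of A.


A' = {g}

For each x ∈ X, list the open sets U ∈ τ with x ∈ U, then check whether U ∩ (A ∖ {x}) ≠ ∅ for every such U.
  x = g: opens ∋ x are {g, i}, {g, h, i}; each meets A ∖ {g}, so x IS a limit point.
  x = h: open {h} ∋ x has {h} ∩ (A ∖ {h}) = ∅, so x is NOT a limit point.
  x = i: open {g, i} ∋ x has {g, i} ∩ (A ∖ {i}) = ∅, so x is NOT a limit point.
Collecting: A' = {g}.


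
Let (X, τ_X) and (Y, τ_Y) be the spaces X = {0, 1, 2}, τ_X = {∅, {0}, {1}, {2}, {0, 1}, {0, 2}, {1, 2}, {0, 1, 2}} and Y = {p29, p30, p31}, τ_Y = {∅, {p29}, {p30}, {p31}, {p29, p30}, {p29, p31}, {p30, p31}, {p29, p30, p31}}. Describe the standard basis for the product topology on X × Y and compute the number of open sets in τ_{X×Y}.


Basis B = {∅ × ∅, {0} × {p29}, {0} × {p30}, {0} × {p31}, {1} × {p29}, {1} × {p30}, {1} × {p31}, {2} × {p29}, {2} × {p30}, {2} × {p31}, {0} × {p29, p30}, {0} × {p29, p31}, {0, 1} × {p29}, {0, 2} × {p29}, {0} × {p30, p31}, {0, 1} × {p30}, {0, 2} × {p30}, {0, 1} × {p31}, {0, 2} × {p31}, {1} × {p29, p30}, {1} × {p29, p31}, {1, 2} × {p29}, {1} × {p30, p31}, {1, 2} × {p30}, {1, 2} × {p31}, {2} × {p29, p30}, {2} × {p29, p31}, {2} × {p30, p31}, {0} × {p29, p30, p31}, {0, 1, 2} × {p29}, {0, 1, 2} × {p30}, {0, 1, 2} × {p31}, {1} × {p29, p30, p31}, {2} × {p29, p30, p31}, {0, 1} × {p29, p30}, {0, 2} × {p29, p30}, {0, 1} × {p29, p31}, {0, 2} × {p29, p31}, {0, 1} × {p30, p31}, {0, 2} × {p30, p31}, {1, 2} × {p29, p30}, {1, 2} × {p29, p31}, {1, 2} × {p30, p31}, {0, 1} × {p29, p30, p31}, {0, 2} × {p29, p30, p31}, {0, 1, 2} × {p29, p30}, {0, 1, 2} × {p29, p31}, {0, 1, 2} × {p30, p31}, {1, 2} × {p29, p30, p31}, {0, 1, 2} × {p29, p30, p31}}; |τ_{X×Y}| = 512.

Enumerate products U × V with U ∈ τ_X, V ∈ τ_Y (deduplicated):
  ∅ × ∅ = {} (∅)
  {0} × {p29} = {(0,p29)}
  {0} × {p30} = {(0,p30)}
  {0} × {p31} = {(0,p31)}
  {1} × {p29} = {(1,p29)}
  {1} × {p30} = {(1,p30)}
  {1} × {p31} = {(1,p31)}
  {2} × {p29} = {(2,p29)}
  {2} × {p30} = {(2,p30)}
  {2} × {p31} = {(2,p31)}
  {0} × {p29, p30} = {(0,p29), (0,p30)}
  {0} × {p29, p31} = {(0,p29), (0,p31)}
  {0, 1} × {p29} = {(0,p29), (1,p29)}
  {0, 2} × {p29} = {(0,p29), (2,p29)}
  {0} × {p30, p31} = {(0,p30), (0,p31)}
  {0, 1} × {p30} = {(0,p30), (1,p30)}
  {0, 2} × {p30} = {(0,p30), (2,p30)}
  {0, 1} × {p31} = {(0,p31), (1,p31)}
  {0, 2} × {p31} = {(0,p31), (2,p31)}
  {1} × {p29, p30} = {(1,p29), (1,p30)}
  {1} × {p29, p31} = {(1,p29), (1,p31)}
  {1, 2} × {p29} = {(1,p29), (2,p29)}
  {1} × {p30, p31} = {(1,p30), (1,p31)}
  {1, 2} × {p30} = {(1,p30), (2,p30)}
  {1, 2} × {p31} = {(1,p31), (2,p31)}
  {2} × {p29, p30} = {(2,p29), (2,p30)}
  {2} × {p29, p31} = {(2,p29), (2,p31)}
  {2} × {p30, p31} = {(2,p30), (2,p31)}
  {0} × {p29, p30, p31} = {(0,p29), (0,p30), (0,p31)}
  {0, 1, 2} × {p29} = {(0,p29), (1,p29), (2,p29)}
  {0, 1, 2} × {p30} = {(0,p30), (1,p30), (2,p30)}
  {0, 1, 2} × {p31} = {(0,p31), (1,p31), (2,p31)}
  {1} × {p29, p30, p31} = {(1,p29), (1,p30), (1,p31)}
  {2} × {p29, p30, p31} = {(2,p29), (2,p30), (2,p31)}
  {0, 1} × {p29, p30} = {(0,p29), (0,p30), (1,p29), (1,p30)}
  {0, 2} × {p29, p30} = {(0,p29), (0,p30), (2,p29), (2,p30)}
  {0, 1} × {p29, p31} = {(0,p29), (0,p31), (1,p29), (1,p31)}
  {0, 2} × {p29, p31} = {(0,p29), (0,p31), (2,p29), (2,p31)}
  {0, 1} × {p30, p31} = {(0,p30), (0,p31), (1,p30), (1,p31)}
  {0, 2} × {p30, p31} = {(0,p30), (0,p31), (2,p30), (2,p31)}
  {1, 2} × {p29, p30} = {(1,p29), (1,p30), (2,p29), (2,p30)}
  {1, 2} × {p29, p31} = {(1,p29), (1,p31), (2,p29), (2,p31)}
  {1, 2} × {p30, p31} = {(1,p30), (1,p31), (2,p30), (2,p31)}
  {0, 1} × {p29, p30, p31} = {(0,p29), (0,p30), (0,p31), (1,p29), (1,p30), (1,p31)}
  {0, 2} × {p29, p30, p31} = {(0,p29), (0,p30), (0,p31), (2,p29), (2,p30), (2,p31)}
  {0, 1, 2} × {p29, p30} = {(0,p29), (0,p30), (1,p29), (1,p30), (2,p29), (2,p30)}
  {0, 1, 2} × {p29, p31} = {(0,p29), (0,p31), (1,p29), (1,p31), (2,p29), (2,p31)}
  {0, 1, 2} × {p30, p31} = {(0,p30), (0,p31), (1,p30), (1,p31), (2,p30), (2,p31)}
  {1, 2} × {p29, p30, p31} = {(1,p29), (1,p30), (1,p31), (2,p29), (2,p30), (2,p31)}
  {0, 1, 2} × {p29, p30, p31} = {(0,p29), (0,p30), (0,p31), (1,p29), (1,p30), (1,p31), (2,p29), (2,p30), (2,p31)}
These 50 distinct sets form the basis B.
Close under arbitrary unions to get τ_{X×Y}; counting gives |τ_{X×Y}| = 512.


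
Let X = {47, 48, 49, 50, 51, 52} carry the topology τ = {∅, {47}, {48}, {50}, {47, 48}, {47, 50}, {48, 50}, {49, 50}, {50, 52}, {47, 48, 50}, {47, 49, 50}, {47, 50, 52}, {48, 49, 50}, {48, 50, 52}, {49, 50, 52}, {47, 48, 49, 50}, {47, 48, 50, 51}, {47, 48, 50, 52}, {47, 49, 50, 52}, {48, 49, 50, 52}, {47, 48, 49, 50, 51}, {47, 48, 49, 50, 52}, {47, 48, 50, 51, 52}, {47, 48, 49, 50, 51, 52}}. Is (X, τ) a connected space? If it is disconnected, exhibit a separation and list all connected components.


(X, τ) is connected.

Find clopen sets (U ∈ τ with X ∖ U ∈ τ):
  U = ∅, X ∖ U = {47, 48, 49, 50, 51, 52} — both open, so U is clopen.
  U = {47, 48, 49, 50, 51, 52}, X ∖ U = ∅ — both open, so U is clopen.
Only trivial clopens (∅ and X) exist, so (X, τ) is connected.
Compute connected components by grouping points that agree on all clopens:
  component: {47, 48, 49, 50, 51, 52}


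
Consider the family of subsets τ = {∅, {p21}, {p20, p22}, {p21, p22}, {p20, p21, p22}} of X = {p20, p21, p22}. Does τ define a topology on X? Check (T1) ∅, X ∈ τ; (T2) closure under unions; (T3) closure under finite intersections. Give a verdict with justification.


τ is NOT a topology on X.

Axiom (T1): ∅ ∈ τ? Yes; X ∈ τ? Yes.
Axiom (T2/T3): check pairwise unions and intersections of members of τ.
Counterexample for (T3): {p20, p22} ∩ {p21, p22} = {p22} ∉ τ. Therefore τ is NOT a topology.


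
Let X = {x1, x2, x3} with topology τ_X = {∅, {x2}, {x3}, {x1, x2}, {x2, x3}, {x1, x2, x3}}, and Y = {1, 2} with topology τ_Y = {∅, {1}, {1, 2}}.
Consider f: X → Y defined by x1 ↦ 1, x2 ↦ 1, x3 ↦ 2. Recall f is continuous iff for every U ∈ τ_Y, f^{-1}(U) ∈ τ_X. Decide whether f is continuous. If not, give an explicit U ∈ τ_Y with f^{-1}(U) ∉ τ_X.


f IS continuous.

Compute f^{-1}(U) for each U ∈ τ_Y:
  U = ∅: f^{-1}(U) = ∅ ∈ τ_X ✓.
  U = {1}: f^{-1}(U) = {x1, x2} ∈ τ_X ✓.
  U = {1, 2}: f^{-1}(U) = {x1, x2, x3} ∈ τ_X ✓.
Every preimage lies in τ_X, so f IS continuous.


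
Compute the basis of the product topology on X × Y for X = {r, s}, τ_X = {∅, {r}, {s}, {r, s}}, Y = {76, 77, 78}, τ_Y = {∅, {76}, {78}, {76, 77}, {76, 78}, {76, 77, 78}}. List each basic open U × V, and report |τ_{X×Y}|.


Basis B = {∅ × ∅, {r} × {76}, {r} × {78}, {s} × {76}, {s} × {78}, {r} × {76, 77}, {r} × {76, 78}, {r, s} × {76}, {r, s} × {78}, {s} × {76, 77}, {s} × {76, 78}, {r} × {76, 77, 78}, {s} × {76, 77, 78}, {r, s} × {76, 77}, {r, s} × {76, 78}, {r, s} × {76, 77, 78}}; |τ_{X×Y}| = 36.

Enumerate products U × V with U ∈ τ_X, V ∈ τ_Y (deduplicated):
  ∅ × ∅ = {} (∅)
  {r} × {76} = {(r,76)}
  {r} × {78} = {(r,78)}
  {s} × {76} = {(s,76)}
  {s} × {78} = {(s,78)}
  {r} × {76, 77} = {(r,76), (r,77)}
  {r} × {76, 78} = {(r,76), (r,78)}
  {r, s} × {76} = {(r,76), (s,76)}
  {r, s} × {78} = {(r,78), (s,78)}
  {s} × {76, 77} = {(s,76), (s,77)}
  {s} × {76, 78} = {(s,76), (s,78)}
  {r} × {76, 77, 78} = {(r,76), (r,77), (r,78)}
  {s} × {76, 77, 78} = {(s,76), (s,77), (s,78)}
  {r, s} × {76, 77} = {(r,76), (r,77), (s,76), (s,77)}
  {r, s} × {76, 78} = {(r,76), (r,78), (s,76), (s,78)}
  {r, s} × {76, 77, 78} = {(r,76), (r,77), (r,78), (s,76), (s,77), (s,78)}
These 16 distinct sets form the basis B.
Close under arbitrary unions to get τ_{X×Y}; counting gives |τ_{X×Y}| = 36.


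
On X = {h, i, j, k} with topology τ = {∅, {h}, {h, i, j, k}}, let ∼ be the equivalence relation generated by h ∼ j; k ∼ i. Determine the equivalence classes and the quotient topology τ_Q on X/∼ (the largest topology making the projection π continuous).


X/∼ = {[h=j], [i=k]}; |τ_Q| = 2.

Equivalence classes: [h=j], [i=k].
Quotient map π: X → X/∼ sends h ↦ [h=j], i ↦ [i=k], j ↦ [h=j], k ↦ [i=k].
For each subset V ⊆ X/∼, compute π^{-1}(V) ⊆ X and check whether π^{-1}(V) ∈ τ. V is open in τ_Q iff π^{-1}(V) ∈ τ.
  V = {}: π^{-1}(V) = ∅ ∈ τ ✓.
  V = {[h=j]}: π^{-1}(V) = {h, j} ∉ τ ✗.
  V = {[i=k]}: π^{-1}(V) = {i, k} ∉ τ ✗.
  V = {[h=j], [i=k]}: π^{-1}(V) = {h, i, j, k} ∈ τ ✓.
Open sets in the quotient: τ_Q = {{}, {[h=j], [i=k]}} (2 elements).


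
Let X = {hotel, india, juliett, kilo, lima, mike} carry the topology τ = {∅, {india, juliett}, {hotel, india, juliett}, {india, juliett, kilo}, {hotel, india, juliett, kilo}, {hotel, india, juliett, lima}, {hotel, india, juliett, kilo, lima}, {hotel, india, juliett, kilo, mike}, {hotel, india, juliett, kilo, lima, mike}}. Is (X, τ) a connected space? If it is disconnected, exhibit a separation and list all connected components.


(X, τ) is connected.

Find clopen sets (U ∈ τ with X ∖ U ∈ τ):
  U = ∅, X ∖ U = {hotel, india, juliett, kilo, lima, mike} — both open, so U is clopen.
  U = {hotel, india, juliett, kilo, lima, mike}, X ∖ U = ∅ — both open, so U is clopen.
Only trivial clopens (∅ and X) exist, so (X, τ) is connected.
Compute connected components by grouping points that agree on all clopens:
  component: {hotel, india, juliett, kilo, lima, mike}


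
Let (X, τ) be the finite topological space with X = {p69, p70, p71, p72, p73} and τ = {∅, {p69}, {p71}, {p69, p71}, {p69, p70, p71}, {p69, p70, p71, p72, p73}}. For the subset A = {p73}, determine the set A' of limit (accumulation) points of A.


A' = {p72}

For each x ∈ X, list the open sets U ∈ τ with x ∈ U, then check whether U ∩ (A ∖ {x}) ≠ ∅ for every such U.
  x = p69: open {p69} ∋ x has {p69} ∩ (A ∖ {p69}) = ∅, so x is NOT a limit point.
  x = p70: open {p69, p70, p71} ∋ x has {p69, p70, p71} ∩ (A ∖ {p70}) = ∅, so x is NOT a limit point.
  x = p71: open {p71} ∋ x has {p71} ∩ (A ∖ {p71}) = ∅, so x is NOT a limit point.
  x = p72: opens ∋ x are {p69, p70, p71, p72, p73}; each meets A ∖ {p72}, so x IS a limit point.
  x = p73: open {p69, p70, p71, p72, p73} ∋ x has {p69, p70, p71, p72, p73} ∩ (A ∖ {p73}) = ∅, so x is NOT a limit point.
Collecting: A' = {p72}.


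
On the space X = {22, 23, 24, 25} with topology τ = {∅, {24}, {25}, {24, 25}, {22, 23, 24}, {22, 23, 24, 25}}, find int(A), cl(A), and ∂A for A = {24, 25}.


int(A) = {24, 25}, cl(A) = {22, 23, 24, 25}, ∂A = {22, 23}.

Closed sets in (X, τ) are complements of opens:
  closed(X, τ) = {∅, {25}, {22, 23}, {22, 23, 24}, {22, 23, 25}, {22, 23, 24, 25}}.
int(A) = ⋃ {U ∈ τ : U ⊆ A}. Opens contained in A: ∅, {24}, {25}, {24, 25}.
Taking the union of these: int(A) = {24, 25}.
cl(A) = ⋂ {C closed : A ⊆ C}. Closed sets containing A: {22, 23, 24, 25}.
Intersecting these: cl(A) = {22, 23, 24, 25}.
∂A = cl(A) ∖ int(A) = {22, 23, 24, 25} ∖ {24, 25} = {22, 23}.


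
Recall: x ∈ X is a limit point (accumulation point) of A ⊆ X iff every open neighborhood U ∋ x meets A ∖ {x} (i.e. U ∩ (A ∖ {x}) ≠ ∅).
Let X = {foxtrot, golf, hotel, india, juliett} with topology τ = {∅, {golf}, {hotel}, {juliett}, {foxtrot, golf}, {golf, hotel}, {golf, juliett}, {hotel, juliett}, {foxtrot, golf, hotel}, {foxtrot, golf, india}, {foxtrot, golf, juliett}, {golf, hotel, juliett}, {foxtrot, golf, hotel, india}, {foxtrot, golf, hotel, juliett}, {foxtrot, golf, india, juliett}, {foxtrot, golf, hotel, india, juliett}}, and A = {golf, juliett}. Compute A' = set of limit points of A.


A' = {foxtrot, india}

For each x ∈ X, list the open sets U ∈ τ with x ∈ U, then check whether U ∩ (A ∖ {x}) ≠ ∅ for every such U.
  x = foxtrot: opens ∋ x are {foxtrot, golf}, {foxtrot, golf, hotel}, {foxtrot, golf, india}, {foxtrot, golf, juliett}, {foxtrot, golf, hotel, india}, {foxtrot, golf, hotel, juliett}, {foxtrot, golf, india, juliett}, {foxtrot, golf, hotel, india, juliett}; each meets A ∖ {foxtrot}, so x IS a limit point.
  x = golf: open {golf} ∋ x has {golf} ∩ (A ∖ {golf}) = ∅, so x is NOT a limit point.
  x = hotel: open {hotel} ∋ x has {hotel} ∩ (A ∖ {hotel}) = ∅, so x is NOT a limit point.
  x = india: opens ∋ x are {foxtrot, golf, india}, {foxtrot, golf, hotel, india}, {foxtrot, golf, india, juliett}, {foxtrot, golf, hotel, india, juliett}; each meets A ∖ {india}, so x IS a limit point.
  x = juliett: open {juliett} ∋ x has {juliett} ∩ (A ∖ {juliett}) = ∅, so x is NOT a limit point.
Collecting: A' = {foxtrot, india}.


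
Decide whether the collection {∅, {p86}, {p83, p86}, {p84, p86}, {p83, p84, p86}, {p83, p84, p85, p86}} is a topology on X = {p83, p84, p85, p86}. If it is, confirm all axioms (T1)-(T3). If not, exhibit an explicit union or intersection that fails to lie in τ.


τ IS a topology on X.

Axiom (T1): ∅ ∈ τ? Yes; X ∈ τ? Yes.
Axiom (T2/T3): check pairwise unions and intersections of members of τ.
All pairwise intersections and unions checked — each lies in τ. Therefore τ satisfies (T1), (T2), (T3): it IS a topology on X.


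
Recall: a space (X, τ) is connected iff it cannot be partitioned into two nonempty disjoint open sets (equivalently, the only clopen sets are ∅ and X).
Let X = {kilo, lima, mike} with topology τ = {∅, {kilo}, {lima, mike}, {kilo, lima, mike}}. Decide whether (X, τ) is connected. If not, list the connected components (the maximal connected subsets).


(X, τ) is disconnected; components = [{kilo}, {lima, mike}].

Find clopen sets (U ∈ τ with X ∖ U ∈ τ):
  U = ∅, X ∖ U = {kilo, lima, mike} — both open, so U is clopen.
  U = {kilo}, X ∖ U = {lima, mike} — both open, so U is clopen.
  U = {lima, mike}, X ∖ U = {kilo} — both open, so U is clopen.
  U = {kilo, lima, mike}, X ∖ U = ∅ — both open, so U is clopen.
Nontrivial clopen(s) exist: e.g. {kilo}. So (X, τ) is disconnected.
Compute connected components by grouping points that agree on all clopens:
  component: {kilo}
  component: {lima, mike}


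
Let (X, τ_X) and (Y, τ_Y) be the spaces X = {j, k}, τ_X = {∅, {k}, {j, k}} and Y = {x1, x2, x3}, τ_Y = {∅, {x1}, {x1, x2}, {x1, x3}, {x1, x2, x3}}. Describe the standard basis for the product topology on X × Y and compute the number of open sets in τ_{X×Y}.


Basis B = {∅ × ∅, {k} × {x1}, {j, k} × {x1}, {k} × {x1, x2}, {k} × {x1, x3}, {k} × {x1, x2, x3}, {j, k} × {x1, x2}, {j, k} × {x1, x3}, {j, k} × {x1, x2, x3}}; |τ_{X×Y}| = 14.

Enumerate products U × V with U ∈ τ_X, V ∈ τ_Y (deduplicated):
  ∅ × ∅ = {} (∅)
  {k} × {x1} = {(k,x1)}
  {j, k} × {x1} = {(j,x1), (k,x1)}
  {k} × {x1, x2} = {(k,x1), (k,x2)}
  {k} × {x1, x3} = {(k,x1), (k,x3)}
  {k} × {x1, x2, x3} = {(k,x1), (k,x2), (k,x3)}
  {j, k} × {x1, x2} = {(j,x1), (j,x2), (k,x1), (k,x2)}
  {j, k} × {x1, x3} = {(j,x1), (j,x3), (k,x1), (k,x3)}
  {j, k} × {x1, x2, x3} = {(j,x1), (j,x2), (j,x3), (k,x1), (k,x2), (k,x3)}
These 9 distinct sets form the basis B.
Close under arbitrary unions to get τ_{X×Y}; counting gives |τ_{X×Y}| = 14.


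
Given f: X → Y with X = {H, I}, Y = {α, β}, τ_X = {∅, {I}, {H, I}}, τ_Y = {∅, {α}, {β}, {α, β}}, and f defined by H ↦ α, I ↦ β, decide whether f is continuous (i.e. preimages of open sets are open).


f is NOT continuous.

Compute f^{-1}(U) for each U ∈ τ_Y:
  U = ∅: f^{-1}(U) = ∅ ∈ τ_X ✓.
  U = {α}: f^{-1}(U) = {H} ∉ τ_X ✗.
  U = {β}: f^{-1}(U) = {I} ∈ τ_X ✓.
  U = {α, β}: f^{-1}(U) = {H, I} ∈ τ_X ✓.
Found U = {α} with f^{-1}(U) = {H} not in τ_X. Therefore f is NOT continuous.


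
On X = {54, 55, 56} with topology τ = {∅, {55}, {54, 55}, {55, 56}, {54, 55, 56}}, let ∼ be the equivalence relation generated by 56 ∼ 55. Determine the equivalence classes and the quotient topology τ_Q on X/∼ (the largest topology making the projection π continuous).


X/∼ = {[54], [55=56]}; |τ_Q| = 3.

Equivalence classes: [54], [55=56].
Quotient map π: X → X/∼ sends 54 ↦ [54], 55 ↦ [55=56], 56 ↦ [55=56].
For each subset V ⊆ X/∼, compute π^{-1}(V) ⊆ X and check whether π^{-1}(V) ∈ τ. V is open in τ_Q iff π^{-1}(V) ∈ τ.
  V = {}: π^{-1}(V) = ∅ ∈ τ ✓.
  V = {[54]}: π^{-1}(V) = {54} ∉ τ ✗.
  V = {[55=56]}: π^{-1}(V) = {55, 56} ∈ τ ✓.
  V = {[54], [55=56]}: π^{-1}(V) = {54, 55, 56} ∈ τ ✓.
Open sets in the quotient: τ_Q = {{}, {[55=56]}, {[54], [55=56]}} (3 elements).


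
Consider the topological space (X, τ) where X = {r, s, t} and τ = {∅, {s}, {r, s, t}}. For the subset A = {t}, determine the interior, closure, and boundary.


int(A) = ∅, cl(A) = {r, t}, ∂A = {r, t}.

Closed sets in (X, τ) are complements of opens:
  closed(X, τ) = {∅, {r, t}, {r, s, t}}.
int(A) = ⋃ {U ∈ τ : U ⊆ A}. Opens contained in A: ∅.
Taking the union of these: int(A) = ∅.
cl(A) = ⋂ {C closed : A ⊆ C}. Closed sets containing A: {r, t}, {r, s, t}.
Intersecting these: cl(A) = {r, t}.
∂A = cl(A) ∖ int(A) = {r, t} ∖ ∅ = {r, t}.


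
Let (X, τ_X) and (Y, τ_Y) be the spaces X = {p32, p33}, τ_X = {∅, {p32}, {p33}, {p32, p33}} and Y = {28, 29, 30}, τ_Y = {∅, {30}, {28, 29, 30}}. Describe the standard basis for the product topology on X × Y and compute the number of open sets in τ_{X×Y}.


Basis B = {∅ × ∅, {p32} × {30}, {p33} × {30}, {p32, p33} × {30}, {p32} × {28, 29, 30}, {p33} × {28, 29, 30}, {p32, p33} × {28, 29, 30}}; |τ_{X×Y}| = 9.

Enumerate products U × V with U ∈ τ_X, V ∈ τ_Y (deduplicated):
  ∅ × ∅ = {} (∅)
  {p32} × {30} = {(p32,30)}
  {p33} × {30} = {(p33,30)}
  {p32, p33} × {30} = {(p32,30), (p33,30)}
  {p32} × {28, 29, 30} = {(p32,28), (p32,29), (p32,30)}
  {p33} × {28, 29, 30} = {(p33,28), (p33,29), (p33,30)}
  {p32, p33} × {28, 29, 30} = {(p32,28), (p32,29), (p32,30), (p33,28), (p33,29), (p33,30)}
These 7 distinct sets form the basis B.
Close under arbitrary unions to get τ_{X×Y}; counting gives |τ_{X×Y}| = 9.


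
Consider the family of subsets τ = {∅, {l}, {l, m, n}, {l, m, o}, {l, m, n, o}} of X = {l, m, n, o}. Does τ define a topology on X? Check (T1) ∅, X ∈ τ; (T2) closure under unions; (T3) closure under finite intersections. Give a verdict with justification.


τ is NOT a topology on X.

Axiom (T1): ∅ ∈ τ? Yes; X ∈ τ? Yes.
Axiom (T2/T3): check pairwise unions and intersections of members of τ.
Counterexample for (T3): {l, m, n} ∩ {l, m, o} = {l, m} ∉ τ. Therefore τ is NOT a topology.


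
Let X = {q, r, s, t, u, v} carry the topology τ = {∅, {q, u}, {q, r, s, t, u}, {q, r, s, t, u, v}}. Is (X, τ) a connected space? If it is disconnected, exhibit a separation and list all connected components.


(X, τ) is connected.

Find clopen sets (U ∈ τ with X ∖ U ∈ τ):
  U = ∅, X ∖ U = {q, r, s, t, u, v} — both open, so U is clopen.
  U = {q, r, s, t, u, v}, X ∖ U = ∅ — both open, so U is clopen.
Only trivial clopens (∅ and X) exist, so (X, τ) is connected.
Compute connected components by grouping points that agree on all clopens:
  component: {q, r, s, t, u, v}


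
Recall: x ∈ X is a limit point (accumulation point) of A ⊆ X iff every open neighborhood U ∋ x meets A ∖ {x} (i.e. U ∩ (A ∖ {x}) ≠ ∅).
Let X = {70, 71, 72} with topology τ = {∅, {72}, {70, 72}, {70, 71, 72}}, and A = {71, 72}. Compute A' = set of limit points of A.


A' = {70, 71}

For each x ∈ X, list the open sets U ∈ τ with x ∈ U, then check whether U ∩ (A ∖ {x}) ≠ ∅ for every such U.
  x = 70: opens ∋ x are {70, 72}, {70, 71, 72}; each meets A ∖ {70}, so x IS a limit point.
  x = 71: opens ∋ x are {70, 71, 72}; each meets A ∖ {71}, so x IS a limit point.
  x = 72: open {72} ∋ x has {72} ∩ (A ∖ {72}) = ∅, so x is NOT a limit point.
Collecting: A' = {70, 71}.


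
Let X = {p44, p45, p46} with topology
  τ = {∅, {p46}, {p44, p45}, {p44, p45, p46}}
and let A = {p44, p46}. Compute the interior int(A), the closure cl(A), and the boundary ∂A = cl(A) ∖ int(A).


int(A) = {p46}, cl(A) = {p44, p45, p46}, ∂A = {p44, p45}.

Closed sets in (X, τ) are complements of opens:
  closed(X, τ) = {∅, {p46}, {p44, p45}, {p44, p45, p46}}.
int(A) = ⋃ {U ∈ τ : U ⊆ A}. Opens contained in A: ∅, {p46}.
Taking the union of these: int(A) = {p46}.
cl(A) = ⋂ {C closed : A ⊆ C}. Closed sets containing A: {p44, p45, p46}.
Intersecting these: cl(A) = {p44, p45, p46}.
∂A = cl(A) ∖ int(A) = {p44, p45, p46} ∖ {p46} = {p44, p45}.
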